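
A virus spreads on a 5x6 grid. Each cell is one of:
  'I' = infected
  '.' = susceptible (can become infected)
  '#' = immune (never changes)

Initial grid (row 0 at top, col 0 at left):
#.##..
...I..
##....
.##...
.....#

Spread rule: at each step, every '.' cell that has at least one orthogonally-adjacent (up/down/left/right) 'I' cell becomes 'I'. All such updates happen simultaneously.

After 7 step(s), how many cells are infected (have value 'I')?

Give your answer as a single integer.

Step 0 (initial): 1 infected
Step 1: +3 new -> 4 infected
Step 2: +6 new -> 10 infected
Step 3: +6 new -> 16 infected
Step 4: +3 new -> 19 infected
Step 5: +1 new -> 20 infected
Step 6: +1 new -> 21 infected
Step 7: +1 new -> 22 infected

Answer: 22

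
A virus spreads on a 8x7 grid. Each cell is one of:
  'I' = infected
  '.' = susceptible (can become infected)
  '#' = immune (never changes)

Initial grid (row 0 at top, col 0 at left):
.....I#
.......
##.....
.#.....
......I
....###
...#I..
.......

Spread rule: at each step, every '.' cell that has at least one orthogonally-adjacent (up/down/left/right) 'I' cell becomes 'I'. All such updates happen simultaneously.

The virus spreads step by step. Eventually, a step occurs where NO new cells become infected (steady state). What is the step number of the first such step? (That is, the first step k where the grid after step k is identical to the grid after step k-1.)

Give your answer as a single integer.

Step 0 (initial): 3 infected
Step 1: +6 new -> 9 infected
Step 2: +10 new -> 19 infected
Step 3: +7 new -> 26 infected
Step 4: +8 new -> 34 infected
Step 5: +8 new -> 42 infected
Step 6: +4 new -> 46 infected
Step 7: +2 new -> 48 infected
Step 8: +0 new -> 48 infected

Answer: 8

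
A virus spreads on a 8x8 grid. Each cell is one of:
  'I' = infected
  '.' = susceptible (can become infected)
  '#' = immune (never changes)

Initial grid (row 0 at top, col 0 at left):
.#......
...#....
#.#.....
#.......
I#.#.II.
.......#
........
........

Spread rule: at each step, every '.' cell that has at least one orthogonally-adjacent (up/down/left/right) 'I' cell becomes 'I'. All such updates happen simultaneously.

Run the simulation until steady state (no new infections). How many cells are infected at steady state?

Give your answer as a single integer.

Step 0 (initial): 3 infected
Step 1: +7 new -> 10 infected
Step 2: +9 new -> 19 infected
Step 3: +13 new -> 32 infected
Step 4: +12 new -> 44 infected
Step 5: +5 new -> 49 infected
Step 6: +2 new -> 51 infected
Step 7: +2 new -> 53 infected
Step 8: +2 new -> 55 infected
Step 9: +1 new -> 56 infected
Step 10: +0 new -> 56 infected

Answer: 56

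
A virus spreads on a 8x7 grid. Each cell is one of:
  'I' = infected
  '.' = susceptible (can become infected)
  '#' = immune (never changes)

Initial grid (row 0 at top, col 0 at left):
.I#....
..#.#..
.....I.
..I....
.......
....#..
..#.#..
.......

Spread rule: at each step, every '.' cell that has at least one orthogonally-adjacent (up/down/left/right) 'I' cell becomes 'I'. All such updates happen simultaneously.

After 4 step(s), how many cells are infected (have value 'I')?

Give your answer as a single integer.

Step 0 (initial): 3 infected
Step 1: +10 new -> 13 infected
Step 2: +12 new -> 25 infected
Step 3: +10 new -> 35 infected
Step 4: +6 new -> 41 infected

Answer: 41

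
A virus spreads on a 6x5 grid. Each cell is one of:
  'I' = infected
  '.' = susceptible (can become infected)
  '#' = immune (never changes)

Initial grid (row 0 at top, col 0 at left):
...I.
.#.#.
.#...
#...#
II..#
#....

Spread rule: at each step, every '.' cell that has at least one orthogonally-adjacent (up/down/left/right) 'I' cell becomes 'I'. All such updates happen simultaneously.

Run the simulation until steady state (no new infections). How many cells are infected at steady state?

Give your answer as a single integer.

Step 0 (initial): 3 infected
Step 1: +5 new -> 8 infected
Step 2: +6 new -> 14 infected
Step 3: +5 new -> 19 infected
Step 4: +3 new -> 22 infected
Step 5: +1 new -> 23 infected
Step 6: +0 new -> 23 infected

Answer: 23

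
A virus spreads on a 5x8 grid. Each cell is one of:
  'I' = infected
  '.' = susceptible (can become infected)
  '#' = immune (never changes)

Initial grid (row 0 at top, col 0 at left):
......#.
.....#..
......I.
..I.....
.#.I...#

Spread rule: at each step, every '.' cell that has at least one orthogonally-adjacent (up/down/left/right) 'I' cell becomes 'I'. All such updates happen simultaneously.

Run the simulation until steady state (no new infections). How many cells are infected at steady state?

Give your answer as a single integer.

Answer: 36

Derivation:
Step 0 (initial): 3 infected
Step 1: +9 new -> 12 infected
Step 2: +11 new -> 23 infected
Step 3: +7 new -> 30 infected
Step 4: +4 new -> 34 infected
Step 5: +2 new -> 36 infected
Step 6: +0 new -> 36 infected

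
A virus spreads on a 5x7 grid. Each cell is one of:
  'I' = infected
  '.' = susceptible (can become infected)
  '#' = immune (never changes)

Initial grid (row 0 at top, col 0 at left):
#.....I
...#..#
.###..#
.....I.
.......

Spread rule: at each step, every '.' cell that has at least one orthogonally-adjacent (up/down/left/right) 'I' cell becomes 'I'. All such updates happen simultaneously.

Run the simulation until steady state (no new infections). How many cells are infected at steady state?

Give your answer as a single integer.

Answer: 28

Derivation:
Step 0 (initial): 2 infected
Step 1: +5 new -> 7 infected
Step 2: +6 new -> 13 infected
Step 3: +4 new -> 17 infected
Step 4: +3 new -> 20 infected
Step 5: +4 new -> 24 infected
Step 6: +3 new -> 27 infected
Step 7: +1 new -> 28 infected
Step 8: +0 new -> 28 infected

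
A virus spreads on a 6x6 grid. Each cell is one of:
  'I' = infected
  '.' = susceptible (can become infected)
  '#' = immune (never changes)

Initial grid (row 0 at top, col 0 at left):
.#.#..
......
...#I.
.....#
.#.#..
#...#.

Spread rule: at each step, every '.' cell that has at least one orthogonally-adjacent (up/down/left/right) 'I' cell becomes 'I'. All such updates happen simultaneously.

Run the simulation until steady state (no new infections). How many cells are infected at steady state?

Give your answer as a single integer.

Step 0 (initial): 1 infected
Step 1: +3 new -> 4 infected
Step 2: +5 new -> 9 infected
Step 3: +4 new -> 13 infected
Step 4: +6 new -> 19 infected
Step 5: +4 new -> 23 infected
Step 6: +5 new -> 28 infected
Step 7: +0 new -> 28 infected

Answer: 28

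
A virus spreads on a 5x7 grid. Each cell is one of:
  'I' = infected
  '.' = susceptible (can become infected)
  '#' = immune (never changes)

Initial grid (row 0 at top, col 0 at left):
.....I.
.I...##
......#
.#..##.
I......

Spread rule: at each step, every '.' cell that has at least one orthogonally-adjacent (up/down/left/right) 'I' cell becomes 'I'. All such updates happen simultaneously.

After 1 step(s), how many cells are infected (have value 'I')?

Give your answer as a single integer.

Step 0 (initial): 3 infected
Step 1: +8 new -> 11 infected

Answer: 11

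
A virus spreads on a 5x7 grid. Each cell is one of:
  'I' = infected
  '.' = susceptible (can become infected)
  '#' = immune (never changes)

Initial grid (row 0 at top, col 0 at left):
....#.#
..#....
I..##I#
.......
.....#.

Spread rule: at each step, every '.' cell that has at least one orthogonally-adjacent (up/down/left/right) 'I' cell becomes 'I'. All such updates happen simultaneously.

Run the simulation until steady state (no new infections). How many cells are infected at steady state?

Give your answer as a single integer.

Answer: 28

Derivation:
Step 0 (initial): 2 infected
Step 1: +5 new -> 7 infected
Step 2: +10 new -> 17 infected
Step 3: +7 new -> 24 infected
Step 4: +4 new -> 28 infected
Step 5: +0 new -> 28 infected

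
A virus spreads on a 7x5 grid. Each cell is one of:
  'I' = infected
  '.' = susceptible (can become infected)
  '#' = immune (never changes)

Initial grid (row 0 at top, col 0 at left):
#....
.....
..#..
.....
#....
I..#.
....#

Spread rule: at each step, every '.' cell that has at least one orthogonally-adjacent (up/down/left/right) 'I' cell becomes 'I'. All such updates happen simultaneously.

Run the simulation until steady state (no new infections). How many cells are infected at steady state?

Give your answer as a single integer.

Step 0 (initial): 1 infected
Step 1: +2 new -> 3 infected
Step 2: +3 new -> 6 infected
Step 3: +3 new -> 9 infected
Step 4: +5 new -> 14 infected
Step 5: +4 new -> 18 infected
Step 6: +6 new -> 24 infected
Step 7: +3 new -> 27 infected
Step 8: +2 new -> 29 infected
Step 9: +1 new -> 30 infected
Step 10: +0 new -> 30 infected

Answer: 30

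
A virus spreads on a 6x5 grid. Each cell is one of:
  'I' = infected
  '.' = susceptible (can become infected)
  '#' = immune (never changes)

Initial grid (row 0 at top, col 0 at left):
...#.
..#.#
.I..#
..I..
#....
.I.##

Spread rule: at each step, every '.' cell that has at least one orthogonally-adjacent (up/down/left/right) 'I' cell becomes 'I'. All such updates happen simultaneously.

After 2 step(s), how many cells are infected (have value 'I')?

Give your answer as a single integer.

Step 0 (initial): 3 infected
Step 1: +9 new -> 12 infected
Step 2: +6 new -> 18 infected

Answer: 18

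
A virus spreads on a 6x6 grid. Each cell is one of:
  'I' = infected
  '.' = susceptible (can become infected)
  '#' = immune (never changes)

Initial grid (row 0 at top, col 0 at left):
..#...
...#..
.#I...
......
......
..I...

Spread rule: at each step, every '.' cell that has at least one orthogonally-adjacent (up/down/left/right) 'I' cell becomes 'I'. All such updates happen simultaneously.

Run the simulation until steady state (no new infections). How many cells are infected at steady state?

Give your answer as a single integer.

Answer: 33

Derivation:
Step 0 (initial): 2 infected
Step 1: +6 new -> 8 infected
Step 2: +8 new -> 16 infected
Step 3: +9 new -> 25 infected
Step 4: +6 new -> 31 infected
Step 5: +2 new -> 33 infected
Step 6: +0 new -> 33 infected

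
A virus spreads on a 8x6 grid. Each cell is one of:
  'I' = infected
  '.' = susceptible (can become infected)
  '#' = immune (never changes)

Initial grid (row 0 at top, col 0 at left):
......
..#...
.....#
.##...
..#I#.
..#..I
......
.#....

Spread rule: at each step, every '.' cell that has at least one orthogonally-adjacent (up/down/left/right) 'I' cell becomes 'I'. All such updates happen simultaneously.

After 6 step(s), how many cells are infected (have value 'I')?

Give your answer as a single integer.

Answer: 38

Derivation:
Step 0 (initial): 2 infected
Step 1: +5 new -> 7 infected
Step 2: +6 new -> 13 infected
Step 3: +6 new -> 19 infected
Step 4: +5 new -> 24 infected
Step 5: +7 new -> 31 infected
Step 6: +7 new -> 38 infected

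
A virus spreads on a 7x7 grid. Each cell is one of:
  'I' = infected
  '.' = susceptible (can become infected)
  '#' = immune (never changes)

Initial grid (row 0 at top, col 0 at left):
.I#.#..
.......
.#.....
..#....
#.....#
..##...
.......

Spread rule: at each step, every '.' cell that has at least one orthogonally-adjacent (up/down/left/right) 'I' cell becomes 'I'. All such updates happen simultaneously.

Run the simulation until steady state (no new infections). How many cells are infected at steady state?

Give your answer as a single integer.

Step 0 (initial): 1 infected
Step 1: +2 new -> 3 infected
Step 2: +2 new -> 5 infected
Step 3: +3 new -> 8 infected
Step 4: +4 new -> 12 infected
Step 5: +4 new -> 16 infected
Step 6: +6 new -> 22 infected
Step 7: +6 new -> 28 infected
Step 8: +5 new -> 33 infected
Step 9: +4 new -> 37 infected
Step 10: +3 new -> 40 infected
Step 11: +1 new -> 41 infected
Step 12: +0 new -> 41 infected

Answer: 41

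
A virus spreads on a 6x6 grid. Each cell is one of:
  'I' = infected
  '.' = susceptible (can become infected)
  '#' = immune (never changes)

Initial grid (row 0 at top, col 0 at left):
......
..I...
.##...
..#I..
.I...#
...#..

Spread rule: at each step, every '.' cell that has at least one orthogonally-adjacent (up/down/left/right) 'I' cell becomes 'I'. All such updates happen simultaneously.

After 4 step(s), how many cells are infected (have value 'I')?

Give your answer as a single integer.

Step 0 (initial): 3 infected
Step 1: +10 new -> 13 infected
Step 2: +10 new -> 23 infected
Step 3: +6 new -> 29 infected
Step 4: +2 new -> 31 infected

Answer: 31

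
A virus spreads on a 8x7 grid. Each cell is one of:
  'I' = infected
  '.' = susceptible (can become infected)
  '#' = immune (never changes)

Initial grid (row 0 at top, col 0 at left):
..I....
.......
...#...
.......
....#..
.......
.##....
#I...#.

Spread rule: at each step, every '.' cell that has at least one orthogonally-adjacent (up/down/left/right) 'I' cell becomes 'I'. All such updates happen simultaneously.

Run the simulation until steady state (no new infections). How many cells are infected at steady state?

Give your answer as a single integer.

Answer: 50

Derivation:
Step 0 (initial): 2 infected
Step 1: +4 new -> 6 infected
Step 2: +6 new -> 12 infected
Step 3: +7 new -> 19 infected
Step 4: +9 new -> 28 infected
Step 5: +9 new -> 37 infected
Step 6: +6 new -> 43 infected
Step 7: +5 new -> 48 infected
Step 8: +2 new -> 50 infected
Step 9: +0 new -> 50 infected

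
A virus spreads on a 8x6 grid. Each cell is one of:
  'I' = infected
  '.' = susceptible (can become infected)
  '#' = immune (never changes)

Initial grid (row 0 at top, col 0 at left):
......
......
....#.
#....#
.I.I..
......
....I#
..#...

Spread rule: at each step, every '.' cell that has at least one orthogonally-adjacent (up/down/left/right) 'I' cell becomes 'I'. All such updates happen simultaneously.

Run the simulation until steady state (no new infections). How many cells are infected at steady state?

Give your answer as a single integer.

Answer: 43

Derivation:
Step 0 (initial): 3 infected
Step 1: +10 new -> 13 infected
Step 2: +12 new -> 25 infected
Step 3: +6 new -> 31 infected
Step 4: +6 new -> 37 infected
Step 5: +4 new -> 41 infected
Step 6: +2 new -> 43 infected
Step 7: +0 new -> 43 infected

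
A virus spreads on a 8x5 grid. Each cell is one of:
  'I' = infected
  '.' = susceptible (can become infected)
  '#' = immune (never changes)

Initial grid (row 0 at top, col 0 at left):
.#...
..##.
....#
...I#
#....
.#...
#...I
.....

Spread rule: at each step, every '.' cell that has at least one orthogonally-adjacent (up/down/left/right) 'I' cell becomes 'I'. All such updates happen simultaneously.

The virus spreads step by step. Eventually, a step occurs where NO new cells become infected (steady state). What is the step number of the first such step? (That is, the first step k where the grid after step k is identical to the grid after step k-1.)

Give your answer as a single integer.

Step 0 (initial): 2 infected
Step 1: +6 new -> 8 infected
Step 2: +7 new -> 15 infected
Step 3: +6 new -> 21 infected
Step 4: +3 new -> 24 infected
Step 5: +2 new -> 26 infected
Step 6: +1 new -> 27 infected
Step 7: +0 new -> 27 infected

Answer: 7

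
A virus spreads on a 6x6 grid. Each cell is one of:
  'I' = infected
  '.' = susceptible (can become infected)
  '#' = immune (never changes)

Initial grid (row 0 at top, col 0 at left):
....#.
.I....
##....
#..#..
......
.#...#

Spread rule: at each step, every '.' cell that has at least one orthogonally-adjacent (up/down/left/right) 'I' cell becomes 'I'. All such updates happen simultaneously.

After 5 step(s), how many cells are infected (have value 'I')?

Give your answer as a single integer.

Step 0 (initial): 1 infected
Step 1: +3 new -> 4 infected
Step 2: +4 new -> 8 infected
Step 3: +4 new -> 12 infected
Step 4: +4 new -> 16 infected
Step 5: +6 new -> 22 infected

Answer: 22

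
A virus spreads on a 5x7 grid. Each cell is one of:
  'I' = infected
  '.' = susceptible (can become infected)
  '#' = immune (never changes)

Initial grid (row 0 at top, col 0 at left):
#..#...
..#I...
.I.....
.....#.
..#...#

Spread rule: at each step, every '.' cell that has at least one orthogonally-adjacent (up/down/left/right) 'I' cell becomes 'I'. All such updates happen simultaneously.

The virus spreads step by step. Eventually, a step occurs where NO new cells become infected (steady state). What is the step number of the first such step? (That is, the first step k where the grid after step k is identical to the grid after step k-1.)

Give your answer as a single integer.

Answer: 6

Derivation:
Step 0 (initial): 2 infected
Step 1: +6 new -> 8 infected
Step 2: +9 new -> 17 infected
Step 3: +7 new -> 24 infected
Step 4: +3 new -> 27 infected
Step 5: +2 new -> 29 infected
Step 6: +0 new -> 29 infected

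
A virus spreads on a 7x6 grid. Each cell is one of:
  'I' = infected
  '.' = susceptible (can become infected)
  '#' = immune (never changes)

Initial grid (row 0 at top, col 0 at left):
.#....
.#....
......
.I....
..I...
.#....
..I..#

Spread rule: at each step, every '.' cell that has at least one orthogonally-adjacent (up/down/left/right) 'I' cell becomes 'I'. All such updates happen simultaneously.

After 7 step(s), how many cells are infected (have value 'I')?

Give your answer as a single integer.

Answer: 38

Derivation:
Step 0 (initial): 3 infected
Step 1: +8 new -> 11 infected
Step 2: +8 new -> 19 infected
Step 3: +7 new -> 26 infected
Step 4: +6 new -> 32 infected
Step 5: +3 new -> 35 infected
Step 6: +2 new -> 37 infected
Step 7: +1 new -> 38 infected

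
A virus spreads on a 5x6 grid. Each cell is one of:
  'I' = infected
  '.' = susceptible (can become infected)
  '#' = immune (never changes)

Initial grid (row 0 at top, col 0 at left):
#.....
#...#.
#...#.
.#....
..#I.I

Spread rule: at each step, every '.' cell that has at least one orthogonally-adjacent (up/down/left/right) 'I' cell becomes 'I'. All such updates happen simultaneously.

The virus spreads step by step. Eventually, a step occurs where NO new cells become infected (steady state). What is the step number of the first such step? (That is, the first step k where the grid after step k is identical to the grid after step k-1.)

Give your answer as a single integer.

Step 0 (initial): 2 infected
Step 1: +3 new -> 5 infected
Step 2: +4 new -> 9 infected
Step 3: +3 new -> 12 infected
Step 4: +4 new -> 16 infected
Step 5: +3 new -> 19 infected
Step 6: +1 new -> 20 infected
Step 7: +0 new -> 20 infected

Answer: 7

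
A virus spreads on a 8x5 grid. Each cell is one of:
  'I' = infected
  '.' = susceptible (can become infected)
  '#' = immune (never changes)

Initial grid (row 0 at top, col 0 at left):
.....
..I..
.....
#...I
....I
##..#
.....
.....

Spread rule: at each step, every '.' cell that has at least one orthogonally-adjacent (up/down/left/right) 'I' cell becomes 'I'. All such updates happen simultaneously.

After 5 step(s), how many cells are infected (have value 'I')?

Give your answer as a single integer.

Answer: 33

Derivation:
Step 0 (initial): 3 infected
Step 1: +7 new -> 10 infected
Step 2: +9 new -> 19 infected
Step 3: +7 new -> 26 infected
Step 4: +4 new -> 30 infected
Step 5: +3 new -> 33 infected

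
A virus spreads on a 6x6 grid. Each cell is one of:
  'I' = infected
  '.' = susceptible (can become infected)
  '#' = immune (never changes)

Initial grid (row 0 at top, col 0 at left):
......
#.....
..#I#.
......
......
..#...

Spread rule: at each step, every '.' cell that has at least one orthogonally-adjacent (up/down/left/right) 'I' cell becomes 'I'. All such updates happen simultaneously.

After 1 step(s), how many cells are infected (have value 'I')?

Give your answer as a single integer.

Answer: 3

Derivation:
Step 0 (initial): 1 infected
Step 1: +2 new -> 3 infected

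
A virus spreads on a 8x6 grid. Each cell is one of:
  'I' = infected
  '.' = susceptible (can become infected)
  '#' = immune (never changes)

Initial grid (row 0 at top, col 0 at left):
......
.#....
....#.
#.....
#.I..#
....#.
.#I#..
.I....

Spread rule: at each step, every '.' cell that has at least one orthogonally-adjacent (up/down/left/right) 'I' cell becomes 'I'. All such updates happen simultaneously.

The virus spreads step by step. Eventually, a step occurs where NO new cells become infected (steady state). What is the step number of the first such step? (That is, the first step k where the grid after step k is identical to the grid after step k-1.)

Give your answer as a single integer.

Answer: 8

Derivation:
Step 0 (initial): 3 infected
Step 1: +6 new -> 9 infected
Step 2: +8 new -> 17 infected
Step 3: +6 new -> 23 infected
Step 4: +6 new -> 29 infected
Step 5: +6 new -> 35 infected
Step 6: +4 new -> 39 infected
Step 7: +1 new -> 40 infected
Step 8: +0 new -> 40 infected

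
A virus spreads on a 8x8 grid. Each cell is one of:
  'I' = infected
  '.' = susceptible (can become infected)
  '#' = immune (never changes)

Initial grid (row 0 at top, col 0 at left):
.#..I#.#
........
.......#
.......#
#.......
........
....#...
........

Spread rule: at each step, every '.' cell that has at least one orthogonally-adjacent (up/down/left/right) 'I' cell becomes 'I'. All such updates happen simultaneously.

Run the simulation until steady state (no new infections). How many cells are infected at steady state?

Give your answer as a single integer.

Answer: 57

Derivation:
Step 0 (initial): 1 infected
Step 1: +2 new -> 3 infected
Step 2: +4 new -> 7 infected
Step 3: +5 new -> 12 infected
Step 4: +8 new -> 20 infected
Step 5: +7 new -> 27 infected
Step 6: +7 new -> 34 infected
Step 7: +7 new -> 41 infected
Step 8: +6 new -> 47 infected
Step 9: +6 new -> 53 infected
Step 10: +3 new -> 56 infected
Step 11: +1 new -> 57 infected
Step 12: +0 new -> 57 infected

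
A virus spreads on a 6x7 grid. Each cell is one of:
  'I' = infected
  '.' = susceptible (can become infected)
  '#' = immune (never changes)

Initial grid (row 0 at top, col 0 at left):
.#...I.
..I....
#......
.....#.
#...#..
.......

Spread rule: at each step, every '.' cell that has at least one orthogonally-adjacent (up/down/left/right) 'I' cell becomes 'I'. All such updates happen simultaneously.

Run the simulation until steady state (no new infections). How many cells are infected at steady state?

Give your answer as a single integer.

Step 0 (initial): 2 infected
Step 1: +7 new -> 9 infected
Step 2: +8 new -> 17 infected
Step 3: +6 new -> 23 infected
Step 4: +6 new -> 29 infected
Step 5: +3 new -> 32 infected
Step 6: +4 new -> 36 infected
Step 7: +1 new -> 37 infected
Step 8: +0 new -> 37 infected

Answer: 37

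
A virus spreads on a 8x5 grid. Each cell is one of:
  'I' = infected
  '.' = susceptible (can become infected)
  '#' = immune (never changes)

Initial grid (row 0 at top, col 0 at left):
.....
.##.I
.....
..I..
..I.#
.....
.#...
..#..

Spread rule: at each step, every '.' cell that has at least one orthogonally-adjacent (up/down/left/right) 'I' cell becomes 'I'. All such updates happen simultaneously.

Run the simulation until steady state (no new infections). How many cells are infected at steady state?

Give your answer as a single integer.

Step 0 (initial): 3 infected
Step 1: +9 new -> 12 infected
Step 2: +9 new -> 21 infected
Step 3: +5 new -> 26 infected
Step 4: +5 new -> 31 infected
Step 5: +3 new -> 34 infected
Step 6: +1 new -> 35 infected
Step 7: +0 new -> 35 infected

Answer: 35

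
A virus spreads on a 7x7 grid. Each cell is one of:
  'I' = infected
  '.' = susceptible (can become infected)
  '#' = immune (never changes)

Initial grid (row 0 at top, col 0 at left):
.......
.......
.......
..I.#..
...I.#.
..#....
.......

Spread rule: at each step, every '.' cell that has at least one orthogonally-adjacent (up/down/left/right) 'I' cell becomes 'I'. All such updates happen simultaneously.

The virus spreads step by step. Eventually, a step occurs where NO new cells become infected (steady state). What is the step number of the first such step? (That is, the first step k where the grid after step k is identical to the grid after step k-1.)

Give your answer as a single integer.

Answer: 8

Derivation:
Step 0 (initial): 2 infected
Step 1: +6 new -> 8 infected
Step 2: +7 new -> 15 infected
Step 3: +10 new -> 25 infected
Step 4: +9 new -> 34 infected
Step 5: +8 new -> 42 infected
Step 6: +3 new -> 45 infected
Step 7: +1 new -> 46 infected
Step 8: +0 new -> 46 infected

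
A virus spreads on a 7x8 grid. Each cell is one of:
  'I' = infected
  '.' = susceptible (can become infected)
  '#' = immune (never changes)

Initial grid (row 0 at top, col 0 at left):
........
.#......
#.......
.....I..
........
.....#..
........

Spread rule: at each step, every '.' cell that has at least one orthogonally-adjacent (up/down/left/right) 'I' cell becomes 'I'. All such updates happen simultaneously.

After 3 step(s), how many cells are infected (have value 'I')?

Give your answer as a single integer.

Step 0 (initial): 1 infected
Step 1: +4 new -> 5 infected
Step 2: +7 new -> 12 infected
Step 3: +10 new -> 22 infected

Answer: 22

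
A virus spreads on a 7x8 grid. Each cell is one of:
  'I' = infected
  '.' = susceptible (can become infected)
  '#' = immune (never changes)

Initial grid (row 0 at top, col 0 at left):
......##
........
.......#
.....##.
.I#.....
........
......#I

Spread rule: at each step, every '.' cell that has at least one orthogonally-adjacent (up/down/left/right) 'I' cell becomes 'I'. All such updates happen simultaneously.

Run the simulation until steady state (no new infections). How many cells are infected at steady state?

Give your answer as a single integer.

Answer: 49

Derivation:
Step 0 (initial): 2 infected
Step 1: +4 new -> 6 infected
Step 2: +8 new -> 14 infected
Step 3: +10 new -> 24 infected
Step 4: +10 new -> 34 infected
Step 5: +6 new -> 40 infected
Step 6: +3 new -> 43 infected
Step 7: +3 new -> 46 infected
Step 8: +2 new -> 48 infected
Step 9: +1 new -> 49 infected
Step 10: +0 new -> 49 infected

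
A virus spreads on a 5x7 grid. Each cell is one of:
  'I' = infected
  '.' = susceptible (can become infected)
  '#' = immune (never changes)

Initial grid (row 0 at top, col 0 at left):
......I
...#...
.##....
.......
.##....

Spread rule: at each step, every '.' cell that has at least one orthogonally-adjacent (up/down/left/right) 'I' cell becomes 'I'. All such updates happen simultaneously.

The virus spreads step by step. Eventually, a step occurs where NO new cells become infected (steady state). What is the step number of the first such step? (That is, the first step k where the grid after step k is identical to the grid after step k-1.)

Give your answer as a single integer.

Step 0 (initial): 1 infected
Step 1: +2 new -> 3 infected
Step 2: +3 new -> 6 infected
Step 3: +4 new -> 10 infected
Step 4: +4 new -> 14 infected
Step 5: +5 new -> 19 infected
Step 6: +4 new -> 23 infected
Step 7: +3 new -> 26 infected
Step 8: +2 new -> 28 infected
Step 9: +1 new -> 29 infected
Step 10: +1 new -> 30 infected
Step 11: +0 new -> 30 infected

Answer: 11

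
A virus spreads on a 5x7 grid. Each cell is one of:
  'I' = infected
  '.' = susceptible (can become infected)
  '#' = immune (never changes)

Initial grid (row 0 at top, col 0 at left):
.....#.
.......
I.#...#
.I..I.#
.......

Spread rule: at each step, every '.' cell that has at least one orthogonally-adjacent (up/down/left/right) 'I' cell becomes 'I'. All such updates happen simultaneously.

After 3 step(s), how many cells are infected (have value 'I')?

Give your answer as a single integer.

Answer: 27

Derivation:
Step 0 (initial): 3 infected
Step 1: +9 new -> 12 infected
Step 2: +9 new -> 21 infected
Step 3: +6 new -> 27 infected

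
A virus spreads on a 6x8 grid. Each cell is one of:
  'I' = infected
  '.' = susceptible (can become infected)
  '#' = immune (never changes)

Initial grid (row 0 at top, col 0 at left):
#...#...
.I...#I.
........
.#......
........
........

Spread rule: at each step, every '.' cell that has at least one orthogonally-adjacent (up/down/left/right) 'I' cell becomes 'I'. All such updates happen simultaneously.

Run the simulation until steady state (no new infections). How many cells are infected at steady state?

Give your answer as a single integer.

Step 0 (initial): 2 infected
Step 1: +7 new -> 9 infected
Step 2: +9 new -> 18 infected
Step 3: +9 new -> 27 infected
Step 4: +7 new -> 34 infected
Step 5: +7 new -> 41 infected
Step 6: +3 new -> 44 infected
Step 7: +0 new -> 44 infected

Answer: 44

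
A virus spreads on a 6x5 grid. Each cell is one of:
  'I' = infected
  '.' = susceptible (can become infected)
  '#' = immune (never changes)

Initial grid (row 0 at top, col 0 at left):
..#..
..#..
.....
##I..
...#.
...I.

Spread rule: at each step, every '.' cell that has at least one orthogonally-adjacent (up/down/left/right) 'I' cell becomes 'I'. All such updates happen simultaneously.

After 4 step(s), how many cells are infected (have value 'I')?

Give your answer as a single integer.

Step 0 (initial): 2 infected
Step 1: +5 new -> 7 infected
Step 2: +6 new -> 13 infected
Step 3: +6 new -> 19 infected
Step 4: +4 new -> 23 infected

Answer: 23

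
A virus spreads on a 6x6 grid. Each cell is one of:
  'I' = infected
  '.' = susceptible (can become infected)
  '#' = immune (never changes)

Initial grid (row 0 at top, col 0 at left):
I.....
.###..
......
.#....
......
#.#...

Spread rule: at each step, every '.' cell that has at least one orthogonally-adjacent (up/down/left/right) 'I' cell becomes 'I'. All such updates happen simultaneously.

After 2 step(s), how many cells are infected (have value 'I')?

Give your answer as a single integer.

Answer: 5

Derivation:
Step 0 (initial): 1 infected
Step 1: +2 new -> 3 infected
Step 2: +2 new -> 5 infected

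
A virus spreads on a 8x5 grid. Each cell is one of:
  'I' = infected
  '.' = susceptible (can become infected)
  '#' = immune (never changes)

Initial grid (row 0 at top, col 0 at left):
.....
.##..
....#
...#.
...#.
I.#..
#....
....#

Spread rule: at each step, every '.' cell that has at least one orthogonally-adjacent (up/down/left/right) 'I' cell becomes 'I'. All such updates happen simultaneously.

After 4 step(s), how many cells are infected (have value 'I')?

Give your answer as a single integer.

Step 0 (initial): 1 infected
Step 1: +2 new -> 3 infected
Step 2: +3 new -> 6 infected
Step 3: +5 new -> 11 infected
Step 4: +6 new -> 17 infected

Answer: 17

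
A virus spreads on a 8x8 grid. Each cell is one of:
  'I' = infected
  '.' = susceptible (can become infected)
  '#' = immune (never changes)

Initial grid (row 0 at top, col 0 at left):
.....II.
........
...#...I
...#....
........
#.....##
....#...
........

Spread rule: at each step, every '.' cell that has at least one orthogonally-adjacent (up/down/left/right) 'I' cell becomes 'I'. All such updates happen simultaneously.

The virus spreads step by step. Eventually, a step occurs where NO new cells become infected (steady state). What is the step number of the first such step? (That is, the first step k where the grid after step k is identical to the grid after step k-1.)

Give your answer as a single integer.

Step 0 (initial): 3 infected
Step 1: +7 new -> 10 infected
Step 2: +5 new -> 15 infected
Step 3: +5 new -> 20 infected
Step 4: +4 new -> 24 infected
Step 5: +5 new -> 29 infected
Step 6: +6 new -> 35 infected
Step 7: +6 new -> 41 infected
Step 8: +7 new -> 48 infected
Step 9: +5 new -> 53 infected
Step 10: +2 new -> 55 infected
Step 11: +2 new -> 57 infected
Step 12: +1 new -> 58 infected
Step 13: +0 new -> 58 infected

Answer: 13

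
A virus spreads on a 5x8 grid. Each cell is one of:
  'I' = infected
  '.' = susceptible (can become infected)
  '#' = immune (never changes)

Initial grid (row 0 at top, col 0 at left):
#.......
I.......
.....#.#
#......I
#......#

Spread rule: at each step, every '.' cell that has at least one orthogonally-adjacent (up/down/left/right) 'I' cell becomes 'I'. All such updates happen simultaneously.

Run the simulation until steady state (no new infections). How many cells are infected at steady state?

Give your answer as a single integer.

Answer: 34

Derivation:
Step 0 (initial): 2 infected
Step 1: +3 new -> 5 infected
Step 2: +6 new -> 11 infected
Step 3: +7 new -> 18 infected
Step 4: +11 new -> 29 infected
Step 5: +5 new -> 34 infected
Step 6: +0 new -> 34 infected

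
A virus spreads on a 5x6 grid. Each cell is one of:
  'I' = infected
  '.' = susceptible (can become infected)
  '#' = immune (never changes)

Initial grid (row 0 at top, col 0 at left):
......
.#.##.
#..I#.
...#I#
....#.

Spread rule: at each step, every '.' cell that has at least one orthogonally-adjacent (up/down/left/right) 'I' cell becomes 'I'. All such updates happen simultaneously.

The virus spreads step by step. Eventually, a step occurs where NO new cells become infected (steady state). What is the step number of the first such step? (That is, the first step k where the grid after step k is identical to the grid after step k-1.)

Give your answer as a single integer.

Answer: 9

Derivation:
Step 0 (initial): 2 infected
Step 1: +1 new -> 3 infected
Step 2: +3 new -> 6 infected
Step 3: +3 new -> 9 infected
Step 4: +5 new -> 14 infected
Step 5: +3 new -> 17 infected
Step 6: +2 new -> 19 infected
Step 7: +1 new -> 20 infected
Step 8: +1 new -> 21 infected
Step 9: +0 new -> 21 infected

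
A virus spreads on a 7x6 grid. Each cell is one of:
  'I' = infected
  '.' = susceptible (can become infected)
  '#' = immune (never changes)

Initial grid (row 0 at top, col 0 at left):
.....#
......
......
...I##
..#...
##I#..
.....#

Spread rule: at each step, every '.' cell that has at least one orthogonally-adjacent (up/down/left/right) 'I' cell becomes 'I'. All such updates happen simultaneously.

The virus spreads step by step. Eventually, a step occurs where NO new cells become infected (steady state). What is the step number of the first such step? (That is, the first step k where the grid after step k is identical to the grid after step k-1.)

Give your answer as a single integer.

Step 0 (initial): 2 infected
Step 1: +4 new -> 6 infected
Step 2: +7 new -> 13 infected
Step 3: +11 new -> 24 infected
Step 4: +7 new -> 31 infected
Step 5: +2 new -> 33 infected
Step 6: +1 new -> 34 infected
Step 7: +0 new -> 34 infected

Answer: 7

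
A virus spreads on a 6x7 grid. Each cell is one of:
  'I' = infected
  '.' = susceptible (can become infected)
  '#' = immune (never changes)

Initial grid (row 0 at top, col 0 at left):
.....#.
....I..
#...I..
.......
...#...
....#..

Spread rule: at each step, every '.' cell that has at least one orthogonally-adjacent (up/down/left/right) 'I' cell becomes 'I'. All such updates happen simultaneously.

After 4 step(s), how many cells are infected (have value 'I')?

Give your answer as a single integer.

Answer: 29

Derivation:
Step 0 (initial): 2 infected
Step 1: +6 new -> 8 infected
Step 2: +8 new -> 16 infected
Step 3: +7 new -> 23 infected
Step 4: +6 new -> 29 infected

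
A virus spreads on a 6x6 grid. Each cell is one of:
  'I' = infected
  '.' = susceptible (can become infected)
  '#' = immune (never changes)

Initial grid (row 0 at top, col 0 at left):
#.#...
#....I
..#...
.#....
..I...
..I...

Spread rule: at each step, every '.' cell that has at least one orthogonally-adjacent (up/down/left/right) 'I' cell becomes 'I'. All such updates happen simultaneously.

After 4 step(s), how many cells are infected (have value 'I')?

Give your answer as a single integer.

Answer: 29

Derivation:
Step 0 (initial): 3 infected
Step 1: +8 new -> 11 infected
Step 2: +9 new -> 20 infected
Step 3: +7 new -> 27 infected
Step 4: +2 new -> 29 infected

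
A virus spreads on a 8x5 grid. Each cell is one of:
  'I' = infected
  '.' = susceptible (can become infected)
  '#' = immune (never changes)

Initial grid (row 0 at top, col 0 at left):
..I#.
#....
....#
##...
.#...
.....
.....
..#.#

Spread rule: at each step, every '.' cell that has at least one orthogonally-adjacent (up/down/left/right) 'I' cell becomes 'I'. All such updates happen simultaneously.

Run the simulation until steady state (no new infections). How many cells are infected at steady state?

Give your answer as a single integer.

Answer: 32

Derivation:
Step 0 (initial): 1 infected
Step 1: +2 new -> 3 infected
Step 2: +4 new -> 7 infected
Step 3: +4 new -> 11 infected
Step 4: +4 new -> 15 infected
Step 5: +3 new -> 18 infected
Step 6: +4 new -> 22 infected
Step 7: +4 new -> 26 infected
Step 8: +5 new -> 31 infected
Step 9: +1 new -> 32 infected
Step 10: +0 new -> 32 infected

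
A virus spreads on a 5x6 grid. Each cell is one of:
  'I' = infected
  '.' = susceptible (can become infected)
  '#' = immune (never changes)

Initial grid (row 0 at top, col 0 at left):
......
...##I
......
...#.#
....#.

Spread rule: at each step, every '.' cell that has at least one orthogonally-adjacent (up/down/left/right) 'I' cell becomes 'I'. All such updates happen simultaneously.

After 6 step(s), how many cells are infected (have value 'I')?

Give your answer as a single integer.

Answer: 19

Derivation:
Step 0 (initial): 1 infected
Step 1: +2 new -> 3 infected
Step 2: +2 new -> 5 infected
Step 3: +3 new -> 8 infected
Step 4: +2 new -> 10 infected
Step 5: +4 new -> 14 infected
Step 6: +5 new -> 19 infected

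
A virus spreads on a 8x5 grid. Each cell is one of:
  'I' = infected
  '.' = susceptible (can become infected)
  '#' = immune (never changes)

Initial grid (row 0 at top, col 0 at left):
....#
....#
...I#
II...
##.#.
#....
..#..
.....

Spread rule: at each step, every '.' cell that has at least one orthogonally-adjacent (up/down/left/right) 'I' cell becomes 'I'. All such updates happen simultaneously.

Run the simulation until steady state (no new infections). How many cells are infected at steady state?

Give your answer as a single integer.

Answer: 32

Derivation:
Step 0 (initial): 3 infected
Step 1: +6 new -> 9 infected
Step 2: +6 new -> 15 infected
Step 3: +5 new -> 20 infected
Step 4: +3 new -> 23 infected
Step 5: +3 new -> 26 infected
Step 6: +4 new -> 30 infected
Step 7: +2 new -> 32 infected
Step 8: +0 new -> 32 infected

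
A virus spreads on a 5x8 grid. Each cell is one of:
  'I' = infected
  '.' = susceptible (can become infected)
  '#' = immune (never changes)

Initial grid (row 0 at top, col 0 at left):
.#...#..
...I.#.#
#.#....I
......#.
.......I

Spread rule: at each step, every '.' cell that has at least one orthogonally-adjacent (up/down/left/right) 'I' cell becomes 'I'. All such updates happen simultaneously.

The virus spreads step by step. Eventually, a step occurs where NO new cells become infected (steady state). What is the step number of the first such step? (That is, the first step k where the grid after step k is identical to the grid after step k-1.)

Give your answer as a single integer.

Step 0 (initial): 3 infected
Step 1: +7 new -> 10 infected
Step 2: +8 new -> 18 infected
Step 3: +8 new -> 26 infected
Step 4: +4 new -> 30 infected
Step 5: +2 new -> 32 infected
Step 6: +1 new -> 33 infected
Step 7: +0 new -> 33 infected

Answer: 7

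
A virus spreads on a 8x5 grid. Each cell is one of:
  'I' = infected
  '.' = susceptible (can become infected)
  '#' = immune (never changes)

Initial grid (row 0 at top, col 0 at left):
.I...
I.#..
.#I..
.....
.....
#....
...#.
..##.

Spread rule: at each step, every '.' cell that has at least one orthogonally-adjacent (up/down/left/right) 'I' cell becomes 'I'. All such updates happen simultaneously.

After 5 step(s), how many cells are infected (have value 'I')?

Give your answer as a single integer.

Answer: 29

Derivation:
Step 0 (initial): 3 infected
Step 1: +6 new -> 9 infected
Step 2: +7 new -> 16 infected
Step 3: +7 new -> 23 infected
Step 4: +4 new -> 27 infected
Step 5: +2 new -> 29 infected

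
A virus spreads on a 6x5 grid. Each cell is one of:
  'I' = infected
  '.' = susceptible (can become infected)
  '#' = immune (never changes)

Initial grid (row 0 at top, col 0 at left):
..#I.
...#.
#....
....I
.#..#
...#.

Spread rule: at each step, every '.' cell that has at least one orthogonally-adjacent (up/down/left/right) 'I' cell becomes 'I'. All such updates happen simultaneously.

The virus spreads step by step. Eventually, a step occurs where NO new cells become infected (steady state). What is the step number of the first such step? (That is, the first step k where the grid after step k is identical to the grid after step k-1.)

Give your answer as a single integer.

Step 0 (initial): 2 infected
Step 1: +3 new -> 5 infected
Step 2: +4 new -> 9 infected
Step 3: +3 new -> 12 infected
Step 4: +4 new -> 16 infected
Step 5: +3 new -> 19 infected
Step 6: +3 new -> 22 infected
Step 7: +1 new -> 23 infected
Step 8: +0 new -> 23 infected

Answer: 8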